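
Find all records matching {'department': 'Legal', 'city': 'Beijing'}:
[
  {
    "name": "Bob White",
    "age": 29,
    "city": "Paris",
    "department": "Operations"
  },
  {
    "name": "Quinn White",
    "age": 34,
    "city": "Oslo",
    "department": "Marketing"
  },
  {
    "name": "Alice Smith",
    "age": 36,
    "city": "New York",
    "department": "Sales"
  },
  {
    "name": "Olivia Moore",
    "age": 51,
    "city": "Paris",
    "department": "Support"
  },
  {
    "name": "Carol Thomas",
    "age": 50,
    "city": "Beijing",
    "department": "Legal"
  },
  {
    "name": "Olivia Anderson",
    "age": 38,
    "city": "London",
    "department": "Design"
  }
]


Search criteria: {'department': 'Legal', 'city': 'Beijing'}

Checking 6 records:
  Bob White: {department: Operations, city: Paris}
  Quinn White: {department: Marketing, city: Oslo}
  Alice Smith: {department: Sales, city: New York}
  Olivia Moore: {department: Support, city: Paris}
  Carol Thomas: {department: Legal, city: Beijing} <-- MATCH
  Olivia Anderson: {department: Design, city: London}

Matches: ["Carol Thomas"]

["Carol Thomas"]


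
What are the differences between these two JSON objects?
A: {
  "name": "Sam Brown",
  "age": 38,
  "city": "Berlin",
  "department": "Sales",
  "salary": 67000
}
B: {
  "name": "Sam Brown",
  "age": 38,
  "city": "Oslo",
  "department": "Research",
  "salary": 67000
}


Comparing each field (in key order):
  name: same
  age: same
  city: DIFFERENT
  department: DIFFERENT
  salary: same
Differences:
  city: Berlin -> Oslo
  department: Sales -> Research

2 field(s) changed

2 changes: city, department


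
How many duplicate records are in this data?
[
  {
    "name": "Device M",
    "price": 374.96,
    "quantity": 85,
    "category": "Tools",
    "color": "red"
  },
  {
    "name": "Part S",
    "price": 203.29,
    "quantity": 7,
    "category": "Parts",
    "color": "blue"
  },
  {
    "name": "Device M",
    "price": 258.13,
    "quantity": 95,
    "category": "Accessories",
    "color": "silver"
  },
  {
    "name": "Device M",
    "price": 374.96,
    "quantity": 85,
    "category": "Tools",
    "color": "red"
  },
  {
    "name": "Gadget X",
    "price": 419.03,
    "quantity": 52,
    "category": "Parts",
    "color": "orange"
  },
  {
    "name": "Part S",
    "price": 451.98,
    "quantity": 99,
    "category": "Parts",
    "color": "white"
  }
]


Checking 6 records for duplicates:

  Row 1: Device M ($374.96, qty 85)
  Row 2: Part S ($203.29, qty 7)
  Row 3: Device M ($258.13, qty 95)
  Row 4: Device M ($374.96, qty 85) <-- DUPLICATE
  Row 5: Gadget X ($419.03, qty 52)
  Row 6: Part S ($451.98, qty 99)

Duplicates found: 1
Unique records: 5

1 duplicates, 5 unique


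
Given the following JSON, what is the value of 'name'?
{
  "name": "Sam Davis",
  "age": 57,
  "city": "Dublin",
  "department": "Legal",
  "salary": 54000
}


Looking up field 'name'
Value: Sam Davis

Sam Davis


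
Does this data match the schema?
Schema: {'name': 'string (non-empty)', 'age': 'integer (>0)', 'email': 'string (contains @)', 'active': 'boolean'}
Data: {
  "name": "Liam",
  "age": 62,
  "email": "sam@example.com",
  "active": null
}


Validating each field against schema:
  name: OK (non-empty string)
  age: OK (positive integer)
  email: OK (string with @)
  active: FAIL (null is not a boolean)

Result: INVALID (1 error: active)

INVALID (1 error: active)


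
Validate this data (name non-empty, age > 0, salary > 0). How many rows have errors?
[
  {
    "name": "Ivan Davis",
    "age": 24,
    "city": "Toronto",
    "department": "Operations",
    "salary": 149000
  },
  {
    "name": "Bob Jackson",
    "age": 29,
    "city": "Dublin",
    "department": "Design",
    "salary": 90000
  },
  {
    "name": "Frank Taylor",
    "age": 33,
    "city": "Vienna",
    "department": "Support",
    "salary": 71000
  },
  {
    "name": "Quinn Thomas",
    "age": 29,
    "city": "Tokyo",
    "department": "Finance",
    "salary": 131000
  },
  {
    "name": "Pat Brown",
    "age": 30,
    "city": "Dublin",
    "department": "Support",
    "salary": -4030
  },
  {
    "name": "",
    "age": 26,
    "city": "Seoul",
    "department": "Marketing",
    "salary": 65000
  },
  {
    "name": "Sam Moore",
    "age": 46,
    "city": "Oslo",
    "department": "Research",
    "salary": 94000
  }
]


Validating 7 records:
Rules: name non-empty, age > 0, salary > 0

  Row 1 (Ivan Davis): OK
  Row 2 (Bob Jackson): OK
  Row 3 (Frank Taylor): OK
  Row 4 (Quinn Thomas): OK
  Row 5 (Pat Brown): negative salary: -4030
  Row 6 (???): empty name
  Row 7 (Sam Moore): OK

Total errors: 2

2 errors


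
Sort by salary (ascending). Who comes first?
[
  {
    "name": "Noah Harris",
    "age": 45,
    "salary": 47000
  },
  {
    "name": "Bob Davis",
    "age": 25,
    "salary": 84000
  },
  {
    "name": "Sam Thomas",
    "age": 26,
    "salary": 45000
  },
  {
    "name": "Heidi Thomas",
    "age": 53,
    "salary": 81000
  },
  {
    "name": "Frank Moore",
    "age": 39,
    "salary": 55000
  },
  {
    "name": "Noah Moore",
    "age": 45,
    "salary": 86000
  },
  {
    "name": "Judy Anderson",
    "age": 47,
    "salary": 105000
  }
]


Sort by: salary (ascending)

Sorted order:
  1. Sam Thomas (salary = 45000)
  2. Noah Harris (salary = 47000)
  3. Frank Moore (salary = 55000)
  4. Heidi Thomas (salary = 81000)
  5. Bob Davis (salary = 84000)
  6. Noah Moore (salary = 86000)
  7. Judy Anderson (salary = 105000)

First: Sam Thomas

Sam Thomas


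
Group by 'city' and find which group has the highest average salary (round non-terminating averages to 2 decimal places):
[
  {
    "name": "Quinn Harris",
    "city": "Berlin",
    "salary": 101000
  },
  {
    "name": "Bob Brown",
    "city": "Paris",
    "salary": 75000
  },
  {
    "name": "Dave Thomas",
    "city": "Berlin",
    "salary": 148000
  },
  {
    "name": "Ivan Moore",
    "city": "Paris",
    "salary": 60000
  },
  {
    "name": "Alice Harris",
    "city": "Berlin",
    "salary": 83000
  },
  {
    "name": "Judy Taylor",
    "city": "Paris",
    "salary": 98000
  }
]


Group by: city

Groups:
  Berlin: 3 people, avg salary = 332000/3 ≈ $110666.67
  Paris: 3 people, avg salary = 233000/3 ≈ $77666.67

Highest average salary: Berlin (≈$110666.67)

Berlin (≈$110666.67)


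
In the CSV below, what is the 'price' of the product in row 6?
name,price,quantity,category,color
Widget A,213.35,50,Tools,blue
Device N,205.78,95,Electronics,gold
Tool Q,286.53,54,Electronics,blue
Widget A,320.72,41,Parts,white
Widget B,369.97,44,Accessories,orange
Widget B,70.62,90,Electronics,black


Query: Row 6 ('Widget B'), column 'price'
Value: 70.62

70.62


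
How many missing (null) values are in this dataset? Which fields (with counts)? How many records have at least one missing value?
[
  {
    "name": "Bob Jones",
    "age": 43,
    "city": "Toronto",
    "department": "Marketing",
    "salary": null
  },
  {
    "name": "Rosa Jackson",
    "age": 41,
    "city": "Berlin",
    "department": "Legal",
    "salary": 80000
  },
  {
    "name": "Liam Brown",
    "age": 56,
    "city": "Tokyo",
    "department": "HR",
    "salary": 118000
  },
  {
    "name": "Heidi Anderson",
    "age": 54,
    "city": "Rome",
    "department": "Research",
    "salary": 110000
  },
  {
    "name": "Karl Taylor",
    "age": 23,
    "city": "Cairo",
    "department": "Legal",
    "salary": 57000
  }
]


Checking for missing (null) values in 5 records:

  Bob Jones: salary
  Rosa Jackson: complete
  Liam Brown: complete
  Heidi Anderson: complete
  Karl Taylor: complete

Per field:
  name: 0 missing
  age: 0 missing
  city: 0 missing
  department: 0 missing
  salary: 1 missing

Total missing values: 1
Records with any missing: 1

1 missing values (salary: 1); 1 incomplete records


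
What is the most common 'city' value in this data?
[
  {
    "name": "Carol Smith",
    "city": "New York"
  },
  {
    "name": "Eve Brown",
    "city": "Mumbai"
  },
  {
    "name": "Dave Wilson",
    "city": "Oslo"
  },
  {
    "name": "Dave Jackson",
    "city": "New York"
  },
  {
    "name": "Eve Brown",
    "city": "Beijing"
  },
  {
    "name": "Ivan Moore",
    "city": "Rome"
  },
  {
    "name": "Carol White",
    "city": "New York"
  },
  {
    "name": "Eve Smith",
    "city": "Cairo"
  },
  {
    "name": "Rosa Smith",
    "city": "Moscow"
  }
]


Counting 'city' values across 9 records:

  New York: 3 ###
  Mumbai: 1 #
  Oslo: 1 #
  Beijing: 1 #
  Rome: 1 #
  Cairo: 1 #
  Moscow: 1 #

Most common: New York (3 times)

New York (3 times)


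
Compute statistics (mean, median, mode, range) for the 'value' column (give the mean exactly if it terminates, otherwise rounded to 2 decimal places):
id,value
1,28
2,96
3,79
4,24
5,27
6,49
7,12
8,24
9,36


Data: [28, 96, 79, 24, 27, 49, 12, 24, 36]
Count: 9
Sum: 375
Mean: 375/9 ≈ 41.67 (rounded to 2 decimal places)
Sorted: [12, 24, 24, 27, 28, 36, 49, 79, 96]
Median: 28.0
Mode: 24 (2 times)
Range: 96 - 12 = 84
Min: 12, Max: 96

mean≈41.67, median=28.0, mode=24, range=84


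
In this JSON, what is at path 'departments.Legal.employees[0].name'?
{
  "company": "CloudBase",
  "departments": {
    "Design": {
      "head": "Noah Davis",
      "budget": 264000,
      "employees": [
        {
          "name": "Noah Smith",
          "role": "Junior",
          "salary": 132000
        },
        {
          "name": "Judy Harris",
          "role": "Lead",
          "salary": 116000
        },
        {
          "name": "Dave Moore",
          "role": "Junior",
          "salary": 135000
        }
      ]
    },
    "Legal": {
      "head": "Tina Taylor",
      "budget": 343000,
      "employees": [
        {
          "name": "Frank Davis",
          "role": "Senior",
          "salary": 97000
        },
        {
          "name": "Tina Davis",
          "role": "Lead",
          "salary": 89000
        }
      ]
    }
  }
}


Path: departments.Legal.employees[0].name

Navigate:
  -> departments
  -> Legal
  -> employees[0].name = 'Frank Davis'

Frank Davis


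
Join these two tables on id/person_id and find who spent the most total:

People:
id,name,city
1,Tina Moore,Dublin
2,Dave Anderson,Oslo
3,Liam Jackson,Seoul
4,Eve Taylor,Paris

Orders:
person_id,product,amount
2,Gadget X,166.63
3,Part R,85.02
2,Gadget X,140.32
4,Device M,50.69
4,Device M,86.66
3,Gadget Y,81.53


Join on: people.id = orders.person_id

Joined rows:
  Dave Anderson (Oslo) bought Gadget X for $166.63
  Liam Jackson (Seoul) bought Part R for $85.02
  Dave Anderson (Oslo) bought Gadget X for $140.32
  Eve Taylor (Paris) bought Device M for $50.69
  Eve Taylor (Paris) bought Device M for $86.66
  Liam Jackson (Seoul) bought Gadget Y for $81.53

Total per person:
  Dave Anderson: $306.95
  Liam Jackson: $166.55
  Eve Taylor: $137.35

Top spender: Dave Anderson ($306.95)

Dave Anderson ($306.95)


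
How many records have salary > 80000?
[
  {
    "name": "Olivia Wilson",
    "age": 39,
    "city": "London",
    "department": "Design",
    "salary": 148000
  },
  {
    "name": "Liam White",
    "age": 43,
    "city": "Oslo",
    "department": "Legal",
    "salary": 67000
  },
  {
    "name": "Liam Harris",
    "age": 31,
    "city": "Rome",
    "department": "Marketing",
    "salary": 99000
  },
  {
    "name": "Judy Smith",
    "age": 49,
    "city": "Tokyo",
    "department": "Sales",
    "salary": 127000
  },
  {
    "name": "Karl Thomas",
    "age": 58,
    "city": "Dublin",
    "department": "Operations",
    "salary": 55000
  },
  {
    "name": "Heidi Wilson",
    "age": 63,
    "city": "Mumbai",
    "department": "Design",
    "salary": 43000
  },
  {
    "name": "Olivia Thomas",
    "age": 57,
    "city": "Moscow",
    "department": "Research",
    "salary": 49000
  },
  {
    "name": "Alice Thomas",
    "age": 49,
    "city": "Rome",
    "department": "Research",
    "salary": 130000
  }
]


Data: 8 records
Condition: salary > 80000

Checking each record:
  Olivia Wilson: 148000 MATCH
  Liam White: 67000
  Liam Harris: 99000 MATCH
  Judy Smith: 127000 MATCH
  Karl Thomas: 55000
  Heidi Wilson: 43000
  Olivia Thomas: 49000
  Alice Thomas: 130000 MATCH

Count: 4

4


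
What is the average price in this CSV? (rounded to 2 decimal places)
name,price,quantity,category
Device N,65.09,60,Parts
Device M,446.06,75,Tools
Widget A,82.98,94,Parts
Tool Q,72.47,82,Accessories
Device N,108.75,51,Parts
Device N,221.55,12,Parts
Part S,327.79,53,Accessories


Computing average price:
Values: [65.09, 446.06, 82.98, 72.47, 108.75, 221.55, 327.79]
Sum = 1324.69
Count = 7
Average = 1324.69/7 ≈ 189.24 (rounded to 2 decimal places)

189.24


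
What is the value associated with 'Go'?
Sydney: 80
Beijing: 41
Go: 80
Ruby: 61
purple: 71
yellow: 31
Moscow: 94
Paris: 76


Looking up key 'Go'
Value: 80

80


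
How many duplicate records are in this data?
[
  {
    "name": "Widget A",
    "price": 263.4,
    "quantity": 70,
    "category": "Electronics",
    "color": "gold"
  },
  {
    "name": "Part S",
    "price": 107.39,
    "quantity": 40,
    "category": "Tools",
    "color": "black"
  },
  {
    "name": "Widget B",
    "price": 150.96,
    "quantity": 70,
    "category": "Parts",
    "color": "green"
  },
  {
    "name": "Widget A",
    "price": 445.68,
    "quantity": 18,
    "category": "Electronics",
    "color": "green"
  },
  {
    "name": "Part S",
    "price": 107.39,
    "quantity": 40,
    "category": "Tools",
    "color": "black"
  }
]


Checking 5 records for duplicates:

  Row 1: Widget A ($263.4, qty 70)
  Row 2: Part S ($107.39, qty 40)
  Row 3: Widget B ($150.96, qty 70)
  Row 4: Widget A ($445.68, qty 18)
  Row 5: Part S ($107.39, qty 40) <-- DUPLICATE

Duplicates found: 1
Unique records: 4

1 duplicates, 4 unique


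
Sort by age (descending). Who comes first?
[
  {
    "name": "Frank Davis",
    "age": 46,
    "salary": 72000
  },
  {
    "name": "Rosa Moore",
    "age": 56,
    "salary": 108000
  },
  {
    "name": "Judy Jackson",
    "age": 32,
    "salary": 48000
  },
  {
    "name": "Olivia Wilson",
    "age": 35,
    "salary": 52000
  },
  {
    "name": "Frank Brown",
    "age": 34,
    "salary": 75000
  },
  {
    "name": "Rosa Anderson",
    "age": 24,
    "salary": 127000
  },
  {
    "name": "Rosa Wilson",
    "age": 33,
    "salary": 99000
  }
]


Sort by: age (descending)

Sorted order:
  1. Rosa Moore (age = 56)
  2. Frank Davis (age = 46)
  3. Olivia Wilson (age = 35)
  4. Frank Brown (age = 34)
  5. Rosa Wilson (age = 33)
  6. Judy Jackson (age = 32)
  7. Rosa Anderson (age = 24)

First: Rosa Moore

Rosa Moore


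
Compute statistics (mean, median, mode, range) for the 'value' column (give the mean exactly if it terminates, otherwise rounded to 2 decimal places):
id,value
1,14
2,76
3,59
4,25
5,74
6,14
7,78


Data: [14, 76, 59, 25, 74, 14, 78]
Count: 7
Sum: 340
Mean: 340/7 ≈ 48.57 (rounded to 2 decimal places)
Sorted: [14, 14, 25, 59, 74, 76, 78]
Median: 59.0
Mode: 14 (2 times)
Range: 78 - 14 = 64
Min: 14, Max: 78

mean≈48.57, median=59.0, mode=14, range=64


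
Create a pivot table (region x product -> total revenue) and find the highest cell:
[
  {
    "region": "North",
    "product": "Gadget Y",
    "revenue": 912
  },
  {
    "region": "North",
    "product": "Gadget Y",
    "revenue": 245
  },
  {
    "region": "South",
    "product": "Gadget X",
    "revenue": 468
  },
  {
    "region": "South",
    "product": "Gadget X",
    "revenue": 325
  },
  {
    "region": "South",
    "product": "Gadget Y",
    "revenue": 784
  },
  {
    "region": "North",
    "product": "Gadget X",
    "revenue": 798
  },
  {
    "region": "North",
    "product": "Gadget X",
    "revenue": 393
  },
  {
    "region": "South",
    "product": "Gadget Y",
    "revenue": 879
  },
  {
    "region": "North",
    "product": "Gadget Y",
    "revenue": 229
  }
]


Pivot: region (rows) x product (columns) -> total revenue

     Gadget X      Gadget Y    
North         1191          1386  
South          793          1663  

Highest: South / Gadget Y = $1663

South / Gadget Y = $1663


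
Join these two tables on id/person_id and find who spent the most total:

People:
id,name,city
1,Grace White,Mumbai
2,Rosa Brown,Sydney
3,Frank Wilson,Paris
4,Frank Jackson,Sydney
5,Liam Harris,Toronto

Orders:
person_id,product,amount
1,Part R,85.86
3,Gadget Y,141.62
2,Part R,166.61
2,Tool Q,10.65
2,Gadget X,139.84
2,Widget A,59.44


Join on: people.id = orders.person_id

Joined rows:
  Grace White (Mumbai) bought Part R for $85.86
  Frank Wilson (Paris) bought Gadget Y for $141.62
  Rosa Brown (Sydney) bought Part R for $166.61
  Rosa Brown (Sydney) bought Tool Q for $10.65
  Rosa Brown (Sydney) bought Gadget X for $139.84
  Rosa Brown (Sydney) bought Widget A for $59.44

Total per person:
  Rosa Brown: $376.54
  Frank Wilson: $141.62
  Grace White: $85.86

Top spender: Rosa Brown ($376.54)

Rosa Brown ($376.54)


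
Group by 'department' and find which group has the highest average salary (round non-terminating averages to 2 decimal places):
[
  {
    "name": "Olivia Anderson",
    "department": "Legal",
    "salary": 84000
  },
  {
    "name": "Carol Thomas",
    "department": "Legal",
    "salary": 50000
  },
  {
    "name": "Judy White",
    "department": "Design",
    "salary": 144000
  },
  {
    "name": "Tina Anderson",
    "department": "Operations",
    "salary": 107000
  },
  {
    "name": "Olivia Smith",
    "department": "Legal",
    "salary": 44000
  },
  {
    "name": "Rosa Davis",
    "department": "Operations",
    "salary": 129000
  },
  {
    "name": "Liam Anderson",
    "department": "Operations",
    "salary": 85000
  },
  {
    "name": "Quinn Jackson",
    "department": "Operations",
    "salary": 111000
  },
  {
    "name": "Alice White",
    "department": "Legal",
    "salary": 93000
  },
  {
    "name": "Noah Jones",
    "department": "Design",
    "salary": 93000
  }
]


Group by: department

Groups:
  Design: 2 people, avg salary = 237000/2 = $118500
  Legal: 4 people, avg salary = 271000/4 = $67750
  Operations: 4 people, avg salary = 432000/4 = $108000

Highest average salary: Design ($118500)

Design ($118500)


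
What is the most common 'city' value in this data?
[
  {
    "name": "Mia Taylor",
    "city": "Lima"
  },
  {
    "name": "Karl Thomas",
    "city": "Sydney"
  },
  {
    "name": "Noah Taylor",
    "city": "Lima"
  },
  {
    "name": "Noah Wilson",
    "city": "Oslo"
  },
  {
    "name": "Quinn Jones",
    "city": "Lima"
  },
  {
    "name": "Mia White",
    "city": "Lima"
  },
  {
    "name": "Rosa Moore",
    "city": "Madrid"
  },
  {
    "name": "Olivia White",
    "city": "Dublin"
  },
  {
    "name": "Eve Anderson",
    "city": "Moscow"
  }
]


Counting 'city' values across 9 records:

  Lima: 4 ####
  Sydney: 1 #
  Oslo: 1 #
  Madrid: 1 #
  Dublin: 1 #
  Moscow: 1 #

Most common: Lima (4 times)

Lima (4 times)


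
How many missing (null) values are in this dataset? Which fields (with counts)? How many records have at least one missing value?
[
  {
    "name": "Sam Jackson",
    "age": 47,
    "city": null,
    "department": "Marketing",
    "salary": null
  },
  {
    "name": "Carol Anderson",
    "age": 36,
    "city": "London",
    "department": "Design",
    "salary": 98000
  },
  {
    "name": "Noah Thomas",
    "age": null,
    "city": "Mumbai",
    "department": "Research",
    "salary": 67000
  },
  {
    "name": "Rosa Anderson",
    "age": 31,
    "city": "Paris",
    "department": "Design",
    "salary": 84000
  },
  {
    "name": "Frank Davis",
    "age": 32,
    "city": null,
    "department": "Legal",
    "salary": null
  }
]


Checking for missing (null) values in 5 records:

  Sam Jackson: city, salary
  Carol Anderson: complete
  Noah Thomas: age
  Rosa Anderson: complete
  Frank Davis: city, salary

Per field:
  name: 0 missing
  age: 1 missing
  city: 2 missing
  department: 0 missing
  salary: 2 missing

Total missing values: 5
Records with any missing: 3

5 missing values (age: 1, city: 2, salary: 2); 3 incomplete records


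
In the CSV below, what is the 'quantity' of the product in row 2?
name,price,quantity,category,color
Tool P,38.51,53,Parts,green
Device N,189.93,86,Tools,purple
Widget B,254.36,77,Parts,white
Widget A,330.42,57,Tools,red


Query: Row 2 ('Device N'), column 'quantity'
Value: 86

86


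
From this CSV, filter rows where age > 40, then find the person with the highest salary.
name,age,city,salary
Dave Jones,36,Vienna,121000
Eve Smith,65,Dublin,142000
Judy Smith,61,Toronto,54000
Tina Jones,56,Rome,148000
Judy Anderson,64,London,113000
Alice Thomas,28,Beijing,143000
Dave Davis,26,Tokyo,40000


Filter: age > 40
Sort by: salary (descending)

Filtered records (4):
  Tina Jones, age 56, salary $148000
  Eve Smith, age 65, salary $142000
  Judy Anderson, age 64, salary $113000
  Judy Smith, age 61, salary $54000

Highest salary: Tina Jones ($148000)

Tina Jones


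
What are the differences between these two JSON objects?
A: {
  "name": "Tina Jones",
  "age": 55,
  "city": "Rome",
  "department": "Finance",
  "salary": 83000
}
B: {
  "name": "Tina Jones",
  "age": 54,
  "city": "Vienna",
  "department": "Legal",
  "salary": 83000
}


Comparing each field (in key order):
  name: same
  age: DIFFERENT
  city: DIFFERENT
  department: DIFFERENT
  salary: same
Differences:
  age: 55 -> 54
  city: Rome -> Vienna
  department: Finance -> Legal

3 field(s) changed

3 changes: age, city, department


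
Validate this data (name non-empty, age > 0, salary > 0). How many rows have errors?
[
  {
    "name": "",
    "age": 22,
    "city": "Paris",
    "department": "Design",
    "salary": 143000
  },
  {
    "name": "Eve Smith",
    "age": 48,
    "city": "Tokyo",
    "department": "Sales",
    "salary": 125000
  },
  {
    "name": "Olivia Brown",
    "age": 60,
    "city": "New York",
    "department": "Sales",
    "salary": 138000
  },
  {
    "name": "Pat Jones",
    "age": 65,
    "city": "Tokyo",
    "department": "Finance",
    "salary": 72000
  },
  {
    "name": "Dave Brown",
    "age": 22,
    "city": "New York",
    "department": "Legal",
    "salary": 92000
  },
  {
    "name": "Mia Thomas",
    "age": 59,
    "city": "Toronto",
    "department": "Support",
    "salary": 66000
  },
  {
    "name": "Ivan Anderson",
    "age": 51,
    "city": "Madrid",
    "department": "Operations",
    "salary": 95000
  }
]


Validating 7 records:
Rules: name non-empty, age > 0, salary > 0

  Row 1 (???): empty name
  Row 2 (Eve Smith): OK
  Row 3 (Olivia Brown): OK
  Row 4 (Pat Jones): OK
  Row 5 (Dave Brown): OK
  Row 6 (Mia Thomas): OK
  Row 7 (Ivan Anderson): OK

Total errors: 1

1 errors


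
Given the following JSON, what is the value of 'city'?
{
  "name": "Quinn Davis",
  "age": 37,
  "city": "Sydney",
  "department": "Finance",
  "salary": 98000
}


Looking up field 'city'
Value: Sydney

Sydney


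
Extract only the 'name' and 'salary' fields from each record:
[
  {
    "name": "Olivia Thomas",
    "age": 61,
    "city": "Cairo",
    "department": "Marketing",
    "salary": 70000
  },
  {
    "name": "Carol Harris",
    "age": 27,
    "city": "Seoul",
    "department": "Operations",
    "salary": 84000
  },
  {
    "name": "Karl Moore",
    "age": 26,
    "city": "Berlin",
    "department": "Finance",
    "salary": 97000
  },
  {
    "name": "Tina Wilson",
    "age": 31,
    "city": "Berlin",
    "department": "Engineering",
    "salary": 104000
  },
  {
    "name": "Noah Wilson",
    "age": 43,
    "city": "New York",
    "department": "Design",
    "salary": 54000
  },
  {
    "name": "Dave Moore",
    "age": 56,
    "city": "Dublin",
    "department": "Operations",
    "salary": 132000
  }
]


Original: 6 records with fields: name, age, city, department, salary
Keep: ['name', 'salary']
Drop: ['age', 'city', 'department']
Result: 6 records, 2 fields each

[
  {
    "name": "Olivia Thomas",
    "salary": 70000
  },
  {
    "name": "Carol Harris",
    "salary": 84000
  },
  {
    "name": "Karl Moore",
    "salary": 97000
  },
  {
    "name": "Tina Wilson",
    "salary": 104000
  },
  {
    "name": "Noah Wilson",
    "salary": 54000
  },
  {
    "name": "Dave Moore",
    "salary": 132000
  }
]


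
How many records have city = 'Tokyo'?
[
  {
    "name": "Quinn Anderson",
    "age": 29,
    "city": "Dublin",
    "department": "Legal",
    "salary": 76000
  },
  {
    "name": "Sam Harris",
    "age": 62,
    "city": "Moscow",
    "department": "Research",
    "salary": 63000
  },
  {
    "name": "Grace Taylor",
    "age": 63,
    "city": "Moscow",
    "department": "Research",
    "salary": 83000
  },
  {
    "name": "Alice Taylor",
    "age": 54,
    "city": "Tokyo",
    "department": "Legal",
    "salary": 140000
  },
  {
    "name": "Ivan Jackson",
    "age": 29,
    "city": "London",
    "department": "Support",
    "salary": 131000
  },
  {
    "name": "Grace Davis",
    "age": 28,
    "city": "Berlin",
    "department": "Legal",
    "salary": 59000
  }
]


Data: 6 records
Condition: city = 'Tokyo'

Checking each record:
  Quinn Anderson: Dublin
  Sam Harris: Moscow
  Grace Taylor: Moscow
  Alice Taylor: Tokyo MATCH
  Ivan Jackson: London
  Grace Davis: Berlin

Count: 1

1


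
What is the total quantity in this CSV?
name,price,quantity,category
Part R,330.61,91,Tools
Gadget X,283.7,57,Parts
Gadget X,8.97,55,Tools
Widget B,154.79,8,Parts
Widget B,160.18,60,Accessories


Computing total quantity:
Values: [91, 57, 55, 8, 60]
Sum = 271

271


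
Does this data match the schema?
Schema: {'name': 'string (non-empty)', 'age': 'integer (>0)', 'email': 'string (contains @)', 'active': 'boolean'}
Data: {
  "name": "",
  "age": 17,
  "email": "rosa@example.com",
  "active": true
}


Validating each field against schema:
  name: FAIL ("" is an empty string)
  age: OK (positive integer)
  email: OK (string with @)
  active: OK (boolean)

Result: INVALID (1 error: name)

INVALID (1 error: name)


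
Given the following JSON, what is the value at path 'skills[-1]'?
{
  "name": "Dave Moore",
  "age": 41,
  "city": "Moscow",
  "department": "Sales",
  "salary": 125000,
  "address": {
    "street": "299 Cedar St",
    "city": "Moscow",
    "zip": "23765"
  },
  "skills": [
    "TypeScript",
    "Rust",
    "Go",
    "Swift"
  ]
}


Query: skills[-1]
Path: skills -> last element
Value: Swift

Swift


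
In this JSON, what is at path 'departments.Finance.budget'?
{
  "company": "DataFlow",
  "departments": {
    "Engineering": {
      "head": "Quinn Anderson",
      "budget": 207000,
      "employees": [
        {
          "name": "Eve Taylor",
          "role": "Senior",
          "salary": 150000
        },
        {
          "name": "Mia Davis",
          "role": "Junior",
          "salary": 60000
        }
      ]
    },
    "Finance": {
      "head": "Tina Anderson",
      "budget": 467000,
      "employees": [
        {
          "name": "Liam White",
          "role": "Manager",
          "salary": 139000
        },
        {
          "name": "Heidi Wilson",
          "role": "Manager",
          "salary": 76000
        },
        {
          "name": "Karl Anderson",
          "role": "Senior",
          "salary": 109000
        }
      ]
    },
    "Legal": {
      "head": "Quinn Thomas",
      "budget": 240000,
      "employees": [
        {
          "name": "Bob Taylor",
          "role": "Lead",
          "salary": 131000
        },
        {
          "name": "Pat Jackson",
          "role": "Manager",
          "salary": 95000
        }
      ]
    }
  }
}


Path: departments.Finance.budget

Navigate:
  -> departments
  -> Finance
  -> budget = 467000

467000


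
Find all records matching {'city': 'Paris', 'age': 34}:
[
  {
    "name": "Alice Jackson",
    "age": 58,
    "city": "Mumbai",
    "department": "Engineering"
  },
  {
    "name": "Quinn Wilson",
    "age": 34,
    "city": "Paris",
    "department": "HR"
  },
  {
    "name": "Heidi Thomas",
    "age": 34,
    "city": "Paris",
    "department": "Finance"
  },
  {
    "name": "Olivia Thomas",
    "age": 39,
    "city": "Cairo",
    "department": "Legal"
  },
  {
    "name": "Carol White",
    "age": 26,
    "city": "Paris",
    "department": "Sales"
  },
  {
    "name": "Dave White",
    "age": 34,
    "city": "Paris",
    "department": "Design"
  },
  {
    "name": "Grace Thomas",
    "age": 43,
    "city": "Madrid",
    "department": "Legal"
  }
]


Search criteria: {'city': 'Paris', 'age': 34}

Checking 7 records:
  Alice Jackson: {city: Mumbai, age: 58}
  Quinn Wilson: {city: Paris, age: 34} <-- MATCH
  Heidi Thomas: {city: Paris, age: 34} <-- MATCH
  Olivia Thomas: {city: Cairo, age: 39}
  Carol White: {city: Paris, age: 26}
  Dave White: {city: Paris, age: 34} <-- MATCH
  Grace Thomas: {city: Madrid, age: 43}

Matches: ["Quinn Wilson", "Heidi Thomas", "Dave White"]

["Quinn Wilson", "Heidi Thomas", "Dave White"]


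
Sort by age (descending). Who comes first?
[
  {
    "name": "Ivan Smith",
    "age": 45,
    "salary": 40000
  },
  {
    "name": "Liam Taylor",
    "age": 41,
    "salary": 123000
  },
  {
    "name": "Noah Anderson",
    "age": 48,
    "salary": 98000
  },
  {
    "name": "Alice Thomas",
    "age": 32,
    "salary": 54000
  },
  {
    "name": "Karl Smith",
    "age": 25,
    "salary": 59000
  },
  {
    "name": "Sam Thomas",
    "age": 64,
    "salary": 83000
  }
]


Sort by: age (descending)

Sorted order:
  1. Sam Thomas (age = 64)
  2. Noah Anderson (age = 48)
  3. Ivan Smith (age = 45)
  4. Liam Taylor (age = 41)
  5. Alice Thomas (age = 32)
  6. Karl Smith (age = 25)

First: Sam Thomas

Sam Thomas


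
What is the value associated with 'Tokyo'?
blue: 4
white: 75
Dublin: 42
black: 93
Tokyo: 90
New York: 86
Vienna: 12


Looking up key 'Tokyo'
Value: 90

90


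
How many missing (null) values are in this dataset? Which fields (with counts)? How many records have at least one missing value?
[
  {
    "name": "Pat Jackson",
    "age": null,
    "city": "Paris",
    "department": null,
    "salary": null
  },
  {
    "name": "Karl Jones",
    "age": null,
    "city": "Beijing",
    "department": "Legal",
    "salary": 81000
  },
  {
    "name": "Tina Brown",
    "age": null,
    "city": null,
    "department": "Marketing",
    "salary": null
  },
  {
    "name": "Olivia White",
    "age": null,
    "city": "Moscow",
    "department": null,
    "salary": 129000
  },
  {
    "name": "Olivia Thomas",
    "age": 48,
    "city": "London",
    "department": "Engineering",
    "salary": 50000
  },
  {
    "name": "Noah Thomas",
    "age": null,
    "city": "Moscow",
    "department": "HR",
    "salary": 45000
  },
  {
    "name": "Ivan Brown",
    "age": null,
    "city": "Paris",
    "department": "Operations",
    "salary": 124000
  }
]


Checking for missing (null) values in 7 records:

  Pat Jackson: age, department, salary
  Karl Jones: age
  Tina Brown: age, city, salary
  Olivia White: age, department
  Olivia Thomas: complete
  Noah Thomas: age
  Ivan Brown: age

Per field:
  name: 0 missing
  age: 6 missing
  city: 1 missing
  department: 2 missing
  salary: 2 missing

Total missing values: 11
Records with any missing: 6

11 missing values (age: 6, city: 1, department: 2, salary: 2); 6 incomplete records


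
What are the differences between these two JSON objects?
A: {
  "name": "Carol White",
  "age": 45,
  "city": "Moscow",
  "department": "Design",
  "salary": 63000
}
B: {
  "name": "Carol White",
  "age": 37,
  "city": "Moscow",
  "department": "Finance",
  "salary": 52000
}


Comparing each field (in key order):
  name: same
  age: DIFFERENT
  city: same
  department: DIFFERENT
  salary: DIFFERENT
Differences:
  age: 45 -> 37
  department: Design -> Finance
  salary: 63000 -> 52000

3 field(s) changed

3 changes: age, department, salary


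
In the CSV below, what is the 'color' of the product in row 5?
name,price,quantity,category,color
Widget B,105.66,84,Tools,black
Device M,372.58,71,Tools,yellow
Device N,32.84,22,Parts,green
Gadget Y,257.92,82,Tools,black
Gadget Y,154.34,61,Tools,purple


Query: Row 5 ('Gadget Y'), column 'color'
Value: purple

purple


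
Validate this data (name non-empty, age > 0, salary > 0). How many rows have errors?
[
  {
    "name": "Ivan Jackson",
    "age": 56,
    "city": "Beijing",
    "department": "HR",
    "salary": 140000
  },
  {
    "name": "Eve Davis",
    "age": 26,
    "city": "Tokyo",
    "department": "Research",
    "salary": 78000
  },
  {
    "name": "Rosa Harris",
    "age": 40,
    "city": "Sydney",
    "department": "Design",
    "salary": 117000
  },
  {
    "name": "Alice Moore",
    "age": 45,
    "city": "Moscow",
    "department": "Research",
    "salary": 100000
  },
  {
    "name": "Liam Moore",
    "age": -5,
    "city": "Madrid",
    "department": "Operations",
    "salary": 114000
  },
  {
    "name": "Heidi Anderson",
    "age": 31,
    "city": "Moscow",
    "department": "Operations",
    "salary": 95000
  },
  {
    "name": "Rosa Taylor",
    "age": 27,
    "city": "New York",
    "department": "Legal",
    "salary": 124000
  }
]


Validating 7 records:
Rules: name non-empty, age > 0, salary > 0

  Row 1 (Ivan Jackson): OK
  Row 2 (Eve Davis): OK
  Row 3 (Rosa Harris): OK
  Row 4 (Alice Moore): OK
  Row 5 (Liam Moore): negative age: -5
  Row 6 (Heidi Anderson): OK
  Row 7 (Rosa Taylor): OK

Total errors: 1

1 errors


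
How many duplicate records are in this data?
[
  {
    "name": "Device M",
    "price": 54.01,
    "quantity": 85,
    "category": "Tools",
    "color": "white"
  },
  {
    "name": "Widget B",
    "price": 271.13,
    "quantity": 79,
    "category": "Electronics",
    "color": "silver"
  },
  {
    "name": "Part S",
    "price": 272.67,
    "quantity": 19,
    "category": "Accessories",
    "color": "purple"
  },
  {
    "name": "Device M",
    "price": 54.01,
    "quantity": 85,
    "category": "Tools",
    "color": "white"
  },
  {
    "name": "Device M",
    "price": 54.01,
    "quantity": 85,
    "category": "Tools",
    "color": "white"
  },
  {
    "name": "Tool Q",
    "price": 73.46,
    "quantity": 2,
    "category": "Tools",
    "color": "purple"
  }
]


Checking 6 records for duplicates:

  Row 1: Device M ($54.01, qty 85)
  Row 2: Widget B ($271.13, qty 79)
  Row 3: Part S ($272.67, qty 19)
  Row 4: Device M ($54.01, qty 85) <-- DUPLICATE
  Row 5: Device M ($54.01, qty 85) <-- DUPLICATE
  Row 6: Tool Q ($73.46, qty 2)

Duplicates found: 2
Unique records: 4

2 duplicates, 4 unique


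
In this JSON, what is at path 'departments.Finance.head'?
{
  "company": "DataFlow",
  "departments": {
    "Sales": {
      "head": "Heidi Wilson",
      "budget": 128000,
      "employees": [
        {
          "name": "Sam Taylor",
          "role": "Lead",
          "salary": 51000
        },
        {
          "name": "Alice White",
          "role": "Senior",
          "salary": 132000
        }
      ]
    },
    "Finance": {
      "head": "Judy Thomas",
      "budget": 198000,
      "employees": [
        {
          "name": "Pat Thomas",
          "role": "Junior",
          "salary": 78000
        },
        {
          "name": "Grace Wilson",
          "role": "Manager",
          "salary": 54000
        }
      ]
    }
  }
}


Path: departments.Finance.head

Navigate:
  -> departments
  -> Finance
  -> head = 'Judy Thomas'

Judy Thomas


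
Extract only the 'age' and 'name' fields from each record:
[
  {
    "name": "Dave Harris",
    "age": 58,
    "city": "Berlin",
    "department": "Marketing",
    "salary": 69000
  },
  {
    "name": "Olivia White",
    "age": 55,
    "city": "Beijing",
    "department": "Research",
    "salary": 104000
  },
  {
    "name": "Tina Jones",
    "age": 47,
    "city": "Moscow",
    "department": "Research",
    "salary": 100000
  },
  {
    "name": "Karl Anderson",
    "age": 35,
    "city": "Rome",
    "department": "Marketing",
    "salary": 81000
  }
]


Original: 4 records with fields: name, age, city, department, salary
Keep: ['age', 'name']
Drop: ['city', 'department', 'salary']
Result: 4 records, 2 fields each

[
  {
    "age": 58,
    "name": "Dave Harris"
  },
  {
    "age": 55,
    "name": "Olivia White"
  },
  {
    "age": 47,
    "name": "Tina Jones"
  },
  {
    "age": 35,
    "name": "Karl Anderson"
  }
]


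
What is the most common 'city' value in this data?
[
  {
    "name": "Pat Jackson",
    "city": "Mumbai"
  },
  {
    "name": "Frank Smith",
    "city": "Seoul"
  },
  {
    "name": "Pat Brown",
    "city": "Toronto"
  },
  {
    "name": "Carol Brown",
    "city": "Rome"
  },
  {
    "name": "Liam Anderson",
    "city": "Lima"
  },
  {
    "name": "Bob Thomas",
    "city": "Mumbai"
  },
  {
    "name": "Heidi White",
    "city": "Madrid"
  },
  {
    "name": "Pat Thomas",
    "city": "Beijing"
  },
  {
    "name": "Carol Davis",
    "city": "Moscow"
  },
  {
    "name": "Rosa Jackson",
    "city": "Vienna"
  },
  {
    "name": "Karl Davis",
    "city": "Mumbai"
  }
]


Counting 'city' values across 11 records:

  Mumbai: 3 ###
  Seoul: 1 #
  Toronto: 1 #
  Rome: 1 #
  Lima: 1 #
  Madrid: 1 #
  Beijing: 1 #
  Moscow: 1 #
  Vienna: 1 #

Most common: Mumbai (3 times)

Mumbai (3 times)


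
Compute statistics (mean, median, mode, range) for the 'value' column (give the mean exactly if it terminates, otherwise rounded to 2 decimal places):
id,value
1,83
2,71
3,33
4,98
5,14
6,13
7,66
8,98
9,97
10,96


Data: [83, 71, 33, 98, 14, 13, 66, 98, 97, 96]
Count: 10
Sum: 669
Mean: 669/10 = 66.9
Sorted: [13, 14, 33, 66, 71, 83, 96, 97, 98, 98]
Median: 77.0
Mode: 98 (2 times)
Range: 98 - 13 = 85
Min: 13, Max: 98

mean=66.9, median=77.0, mode=98, range=85


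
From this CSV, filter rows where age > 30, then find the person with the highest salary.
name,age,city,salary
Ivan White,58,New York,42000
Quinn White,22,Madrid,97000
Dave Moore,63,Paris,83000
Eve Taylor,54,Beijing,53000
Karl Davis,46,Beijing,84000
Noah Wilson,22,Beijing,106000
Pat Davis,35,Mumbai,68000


Filter: age > 30
Sort by: salary (descending)

Filtered records (5):
  Karl Davis, age 46, salary $84000
  Dave Moore, age 63, salary $83000
  Pat Davis, age 35, salary $68000
  Eve Taylor, age 54, salary $53000
  Ivan White, age 58, salary $42000

Highest salary: Karl Davis ($84000)

Karl Davis


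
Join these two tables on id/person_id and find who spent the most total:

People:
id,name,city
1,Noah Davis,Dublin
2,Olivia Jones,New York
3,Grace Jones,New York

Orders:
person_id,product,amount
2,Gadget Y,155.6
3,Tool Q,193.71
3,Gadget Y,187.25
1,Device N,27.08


Join on: people.id = orders.person_id

Joined rows:
  Olivia Jones (New York) bought Gadget Y for $155.6
  Grace Jones (New York) bought Tool Q for $193.71
  Grace Jones (New York) bought Gadget Y for $187.25
  Noah Davis (Dublin) bought Device N for $27.08

Total per person:
  Grace Jones: $380.96
  Olivia Jones: $155.60
  Noah Davis: $27.08

Top spender: Grace Jones ($380.96)

Grace Jones ($380.96)


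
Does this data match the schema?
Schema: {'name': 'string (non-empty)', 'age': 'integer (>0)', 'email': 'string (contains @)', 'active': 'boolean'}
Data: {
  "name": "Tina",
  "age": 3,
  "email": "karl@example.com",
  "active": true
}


Validating each field against schema:
  name: OK (non-empty string)
  age: OK (positive integer)
  email: OK (string with @)
  active: OK (boolean)

Result: VALID

VALID


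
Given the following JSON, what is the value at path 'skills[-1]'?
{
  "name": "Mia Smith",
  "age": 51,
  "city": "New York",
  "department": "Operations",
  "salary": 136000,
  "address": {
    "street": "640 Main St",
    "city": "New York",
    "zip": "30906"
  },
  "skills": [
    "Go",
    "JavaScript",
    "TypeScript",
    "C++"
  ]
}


Query: skills[-1]
Path: skills -> last element
Value: C++

C++


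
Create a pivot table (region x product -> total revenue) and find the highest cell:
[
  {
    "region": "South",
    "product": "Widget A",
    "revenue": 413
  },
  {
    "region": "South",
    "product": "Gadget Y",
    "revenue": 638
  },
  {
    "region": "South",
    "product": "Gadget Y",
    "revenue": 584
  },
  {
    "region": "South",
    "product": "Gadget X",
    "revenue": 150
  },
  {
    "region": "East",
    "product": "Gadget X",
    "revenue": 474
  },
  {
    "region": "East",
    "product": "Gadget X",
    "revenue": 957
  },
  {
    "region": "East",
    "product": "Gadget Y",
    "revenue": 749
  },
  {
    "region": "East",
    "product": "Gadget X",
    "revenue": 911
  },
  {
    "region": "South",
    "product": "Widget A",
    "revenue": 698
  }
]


Pivot: region (rows) x product (columns) -> total revenue

     Gadget X      Gadget Y      Widget A    
East          2342           749             0  
South          150          1222          1111  

Highest: East / Gadget X = $2342

East / Gadget X = $2342
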